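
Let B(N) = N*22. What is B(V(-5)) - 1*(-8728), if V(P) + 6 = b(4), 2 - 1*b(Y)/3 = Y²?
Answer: 7672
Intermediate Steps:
b(Y) = 6 - 3*Y²
V(P) = -48 (V(P) = -6 + (6 - 3*4²) = -6 + (6 - 3*16) = -6 + (6 - 48) = -6 - 42 = -48)
B(N) = 22*N
B(V(-5)) - 1*(-8728) = 22*(-48) - 1*(-8728) = -1056 + 8728 = 7672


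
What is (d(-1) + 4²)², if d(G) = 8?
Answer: 576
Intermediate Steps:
(d(-1) + 4²)² = (8 + 4²)² = (8 + 16)² = 24² = 576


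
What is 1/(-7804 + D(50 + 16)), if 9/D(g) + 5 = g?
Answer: -61/476035 ≈ -0.00012814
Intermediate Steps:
D(g) = 9/(-5 + g)
1/(-7804 + D(50 + 16)) = 1/(-7804 + 9/(-5 + (50 + 16))) = 1/(-7804 + 9/(-5 + 66)) = 1/(-7804 + 9/61) = 1/(-476035/61) = -61/476035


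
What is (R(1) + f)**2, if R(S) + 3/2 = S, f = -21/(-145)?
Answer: 10609/84100 ≈ 0.12615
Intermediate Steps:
f = 21/145 (f = -21*(-1/145) = 21/145 ≈ 0.14483)
R(S) = -3/2 + S
(R(1) + f)**2 = ((-3/2 + 1) + 21/145)**2 = (-1/2 + 21/145)**2 = (-103/290)**2 = 10609/84100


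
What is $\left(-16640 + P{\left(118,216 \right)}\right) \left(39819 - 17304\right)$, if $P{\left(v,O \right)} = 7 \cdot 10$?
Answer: $-373073550$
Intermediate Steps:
$P{\left(v,O \right)} = 70$
$\left(-16640 + P{\left(118,216 \right)}\right) \left(39819 - 17304\right) = \left(-16640 + 70\right) \left(39819 - 17304\right) = - 16570 \left(39819 - 17304\right) = \left(-16570\right) 22515 = -373073550$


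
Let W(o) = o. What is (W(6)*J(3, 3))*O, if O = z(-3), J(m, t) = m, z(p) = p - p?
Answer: 0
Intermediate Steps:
z(p) = 0
O = 0
(W(6)*J(3, 3))*O = (6*3)*0 = 18*0 = 0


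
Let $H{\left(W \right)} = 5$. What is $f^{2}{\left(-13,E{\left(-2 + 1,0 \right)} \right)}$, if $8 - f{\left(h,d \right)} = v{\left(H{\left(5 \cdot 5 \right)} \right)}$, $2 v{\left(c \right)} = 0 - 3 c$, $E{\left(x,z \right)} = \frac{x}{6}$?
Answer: $\frac{961}{4} \approx 240.25$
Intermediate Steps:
$E{\left(x,z \right)} = \frac{x}{6}$ ($E{\left(x,z \right)} = x \frac{1}{6} = \frac{x}{6}$)
$v{\left(c \right)} = - \frac{3 c}{2}$ ($v{\left(c \right)} = \frac{0 - 3 c}{2} = \frac{\left(-3\right) c}{2} = - \frac{3 c}{2}$)
$f{\left(h,d \right)} = \frac{31}{2}$ ($f{\left(h,d \right)} = 8 - \left(- \frac{3}{2}\right) 5 = 8 - - \frac{15}{2} = 8 + \frac{15}{2} = \frac{31}{2}$)
$f^{2}{\left(-13,E{\left(-2 + 1,0 \right)} \right)} = \left(\frac{31}{2}\right)^{2} = \frac{961}{4}$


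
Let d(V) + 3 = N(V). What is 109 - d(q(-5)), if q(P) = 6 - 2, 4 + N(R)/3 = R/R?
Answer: 121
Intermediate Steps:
N(R) = -9 (N(R) = -12 + 3*(R/R) = -12 + 3*1 = -12 + 3 = -9)
q(P) = 4
d(V) = -12 (d(V) = -3 - 9 = -12)
109 - d(q(-5)) = 109 - 1*(-12) = 109 + 12 = 121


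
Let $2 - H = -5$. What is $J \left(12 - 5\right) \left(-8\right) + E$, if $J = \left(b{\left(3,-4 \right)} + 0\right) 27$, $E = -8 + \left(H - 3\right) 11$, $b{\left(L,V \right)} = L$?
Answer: $-4500$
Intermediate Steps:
$H = 7$ ($H = 2 - -5 = 2 + 5 = 7$)
$E = 36$ ($E = -8 + \left(7 - 3\right) 11 = -8 + 4 \cdot 11 = -8 + 44 = 36$)
$J = 81$ ($J = \left(3 + 0\right) 27 = 3 \cdot 27 = 81$)
$J \left(12 - 5\right) \left(-8\right) + E = 81 \left(12 - 5\right) \left(-8\right) + 36 = 81 \cdot 7 \left(-8\right) + 36 = 81 \left(-56\right) + 36 = -4536 + 36 = -4500$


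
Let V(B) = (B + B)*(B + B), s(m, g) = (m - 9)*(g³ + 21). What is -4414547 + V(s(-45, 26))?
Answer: 3611804612029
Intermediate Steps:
s(m, g) = (-9 + m)*(21 + g³)
V(B) = 4*B² (V(B) = (2*B)*(2*B) = 4*B²)
-4414547 + V(s(-45, 26)) = -4414547 + 4*(-189 - 9*26³ + 21*(-45) - 45*26³)² = -4414547 + 4*(-189 - 9*17576 - 945 - 45*17576)² = -4414547 + 4*(-189 - 158184 - 945 - 790920)² = -4414547 + 4*(-950238)² = -4414547 + 4*902952256644 = -4414547 + 3611809026576 = 3611804612029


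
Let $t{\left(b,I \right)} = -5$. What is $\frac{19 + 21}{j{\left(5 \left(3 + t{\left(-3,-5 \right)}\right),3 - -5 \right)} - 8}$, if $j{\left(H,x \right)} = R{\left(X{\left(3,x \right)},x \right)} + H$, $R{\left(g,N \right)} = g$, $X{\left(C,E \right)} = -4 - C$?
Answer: $- \frac{8}{5} \approx -1.6$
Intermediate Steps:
$j{\left(H,x \right)} = -7 + H$ ($j{\left(H,x \right)} = \left(-4 - 3\right) + H = -7 + H$)
$\frac{19 + 21}{j{\left(5 \left(3 + t{\left(-3,-5 \right)}\right),3 - -5 \right)} - 8} = \frac{19 + 21}{\left(-7 + 5 \left(3 - 5\right)\right) - 8} = \frac{1}{\left(-7 + 5 \left(-2\right)\right) - 8} \cdot 40 = \frac{1}{\left(-7 - 10\right) - 8} \cdot 40 = \frac{1}{-17 - 8} \cdot 40 = \frac{1}{-25} \cdot 40 = \left(- \frac{1}{25}\right) 40 = - \frac{8}{5}$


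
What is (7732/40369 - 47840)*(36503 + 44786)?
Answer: -156988993338892/40369 ≈ -3.8888e+9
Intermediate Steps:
(7732/40369 - 47840)*(36503 + 44786) = (7732*(1/40369) - 47840)*81289 = (7732/40369 - 47840)*81289 = -1931245228/40369*81289 = -156988993338892/40369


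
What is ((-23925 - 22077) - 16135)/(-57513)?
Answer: 62137/57513 ≈ 1.0804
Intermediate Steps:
((-23925 - 22077) - 16135)/(-57513) = (-46002 - 16135)*(-1/57513) = -62137*(-1/57513) = 62137/57513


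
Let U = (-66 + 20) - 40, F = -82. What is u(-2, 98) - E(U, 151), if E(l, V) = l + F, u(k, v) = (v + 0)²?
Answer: 9772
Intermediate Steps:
u(k, v) = v²
U = -86 (U = -46 - 40 = -86)
E(l, V) = -82 + l (E(l, V) = l - 82 = -82 + l)
u(-2, 98) - E(U, 151) = 98² - (-82 - 86) = 9604 - 1*(-168) = 9604 + 168 = 9772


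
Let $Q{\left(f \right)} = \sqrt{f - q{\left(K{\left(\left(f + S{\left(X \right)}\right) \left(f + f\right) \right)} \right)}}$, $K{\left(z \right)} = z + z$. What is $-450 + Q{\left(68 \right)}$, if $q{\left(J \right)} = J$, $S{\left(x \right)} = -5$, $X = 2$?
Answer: $-450 + 2 i \sqrt{4267} \approx -450.0 + 130.64 i$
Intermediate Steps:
$K{\left(z \right)} = 2 z$
$Q{\left(f \right)} = \sqrt{f - 4 f \left(-5 + f\right)}$ ($Q{\left(f \right)} = \sqrt{f - 2 \left(f - 5\right) \left(f + f\right)} = \sqrt{f - 2 \left(-5 + f\right) 2 f} = \sqrt{f - 2 \cdot 2 f \left(-5 + f\right)} = \sqrt{f - 4 f \left(-5 + f\right)}$)
$-450 + Q{\left(68 \right)} = -450 + \sqrt{68 \left(21 - 272\right)} = -450 + \sqrt{68 \left(-251\right)} = -450 + \sqrt{-17068} = -450 + 2 i \sqrt{4267}$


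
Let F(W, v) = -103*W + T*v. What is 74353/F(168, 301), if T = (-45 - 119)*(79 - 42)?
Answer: -74353/1843772 ≈ -0.040327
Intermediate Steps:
T = -6068 (T = -164*37 = -6068)
F(W, v) = -6068*v - 103*W (F(W, v) = -103*W - 6068*v = -6068*v - 103*W)
74353/F(168, 301) = 74353/(-6068*301 - 103*168) = 74353/(-1826468 - 17304) = 74353/(-1843772) = 74353*(-1/1843772) = -74353/1843772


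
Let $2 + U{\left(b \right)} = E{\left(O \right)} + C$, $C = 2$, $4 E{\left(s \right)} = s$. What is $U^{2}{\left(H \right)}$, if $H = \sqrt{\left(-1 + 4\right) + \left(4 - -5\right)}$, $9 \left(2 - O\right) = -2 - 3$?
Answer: $\frac{529}{1296} \approx 0.40818$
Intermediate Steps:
$O = \frac{23}{9}$ ($O = 2 - \frac{-2 - 3}{9} = 2 - - \frac{5}{9} = 2 + \frac{5}{9} = \frac{23}{9} \approx 2.5556$)
$E{\left(s \right)} = \frac{s}{4}$
$H = 2 \sqrt{3}$ ($H = \sqrt{3 + \left(4 + 5\right)} = \sqrt{3 + 9} = \sqrt{12} = 2 \sqrt{3} \approx 3.4641$)
$U{\left(b \right)} = \frac{23}{36}$ ($U{\left(b \right)} = -2 + \left(\frac{1}{4} \cdot \frac{23}{9} + 2\right) = -2 + \left(\frac{23}{36} + 2\right) = -2 + \frac{95}{36} = \frac{23}{36}$)
$U^{2}{\left(H \right)} = \left(\frac{23}{36}\right)^{2} = \frac{529}{1296}$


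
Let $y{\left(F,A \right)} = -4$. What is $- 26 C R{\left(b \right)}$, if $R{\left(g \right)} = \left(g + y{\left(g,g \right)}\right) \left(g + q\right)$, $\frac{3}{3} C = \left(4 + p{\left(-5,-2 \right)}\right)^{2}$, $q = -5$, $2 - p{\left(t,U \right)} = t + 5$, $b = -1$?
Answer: $-28080$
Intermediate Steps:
$p{\left(t,U \right)} = -3 - t$ ($p{\left(t,U \right)} = 2 - \left(t + 5\right) = 2 - \left(5 + t\right) = -3 - t$)
$C = 36$ ($C = \left(4 - -2\right)^{2} = \left(4 + \left(-3 + 5\right)\right)^{2} = \left(4 + 2\right)^{2} = 6^{2} = 36$)
$R{\left(g \right)} = \left(-5 + g\right) \left(-4 + g\right)$ ($R{\left(g \right)} = \left(g - 4\right) \left(g - 5\right) = \left(-4 + g\right) \left(-5 + g\right) = \left(-5 + g\right) \left(-4 + g\right)$)
$- 26 C R{\left(b \right)} = \left(-26\right) 36 \left(20 + \left(-1\right)^{2} - -9\right) = - 936 \left(20 + 1 + 9\right) = \left(-936\right) 30 = -28080$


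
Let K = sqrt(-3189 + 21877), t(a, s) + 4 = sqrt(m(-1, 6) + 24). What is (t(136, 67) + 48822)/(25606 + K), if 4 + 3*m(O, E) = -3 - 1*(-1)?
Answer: (48818 + sqrt(22))/(25606 + 16*sqrt(73)) ≈ 1.8966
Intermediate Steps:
m(O, E) = -2 (m(O, E) = -4/3 + (-3 - 1*(-1))/3 = -4/3 + (-3 + 1)/3 = -4/3 + (1/3)*(-2) = -4/3 - 2/3 = -2)
t(a, s) = -4 + sqrt(22) (t(a, s) = -4 + sqrt(-2 + 24) = -4 + sqrt(22))
K = 16*sqrt(73) (K = sqrt(18688) = 16*sqrt(73) ≈ 136.70)
(t(136, 67) + 48822)/(25606 + K) = ((-4 + sqrt(22)) + 48822)/(25606 + 16*sqrt(73)) = (48818 + sqrt(22))/(25606 + 16*sqrt(73))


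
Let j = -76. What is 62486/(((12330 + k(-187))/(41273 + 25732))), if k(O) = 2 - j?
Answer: 697812405/2068 ≈ 3.3743e+5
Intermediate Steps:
k(O) = 78 (k(O) = 2 - 1*(-76) = 2 + 76 = 78)
62486/(((12330 + k(-187))/(41273 + 25732))) = 62486/(((12330 + 78)/(41273 + 25732))) = 62486/((12408/67005)) = 62486/((12408*(1/67005))) = 62486/(4136/22335) = 62486*(22335/4136) = 697812405/2068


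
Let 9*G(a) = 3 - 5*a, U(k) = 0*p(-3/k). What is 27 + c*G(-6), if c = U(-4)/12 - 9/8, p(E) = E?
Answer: 183/8 ≈ 22.875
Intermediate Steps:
U(k) = 0 (U(k) = 0*(-3/k) = 0)
G(a) = ⅓ - 5*a/9 (G(a) = (3 - 5*a)/9 = ⅓ - 5*a/9)
c = -9/8 (c = 0/12 - 9/8 = 0*(1/12) - 9*⅛ = 0 - 9/8 = -9/8 ≈ -1.1250)
27 + c*G(-6) = 27 - 9*(⅓ - 5/9*(-6))/8 = 27 - 9*(⅓ + 10/3)/8 = 27 - 9/8*11/3 = 27 - 33/8 = 183/8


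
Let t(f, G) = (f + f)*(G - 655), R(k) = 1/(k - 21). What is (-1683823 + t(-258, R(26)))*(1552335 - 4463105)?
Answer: 3917739820574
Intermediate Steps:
R(k) = 1/(-21 + k)
t(f, G) = 2*f*(-655 + G) (t(f, G) = (2*f)*(-655 + G) = 2*f*(-655 + G))
(-1683823 + t(-258, R(26)))*(1552335 - 4463105) = (-1683823 + 2*(-258)*(-655 + 1/(-21 + 26)))*(1552335 - 4463105) = (-1683823 + 2*(-258)*(-655 + 1/5))*(-2910770) = (-1683823 + 2*(-258)*(-3274/5))*(-2910770) = (-1683823 + 1689384/5)*(-2910770) = -6729731/5*(-2910770) = 3917739820574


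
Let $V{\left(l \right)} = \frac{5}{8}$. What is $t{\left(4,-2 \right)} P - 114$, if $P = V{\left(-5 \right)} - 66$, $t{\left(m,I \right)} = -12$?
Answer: $\frac{1341}{2} \approx 670.5$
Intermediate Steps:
$V{\left(l \right)} = \frac{5}{8}$ ($V{\left(l \right)} = 5 \cdot \frac{1}{8} = \frac{5}{8}$)
$P = - \frac{523}{8}$ ($P = \frac{5}{8} - 66 = - \frac{523}{8} \approx -65.375$)
$t{\left(4,-2 \right)} P - 114 = \left(-12\right) \left(- \frac{523}{8}\right) - 114 = \frac{1569}{2} - 114 = \frac{1341}{2}$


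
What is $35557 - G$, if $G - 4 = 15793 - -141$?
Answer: $19619$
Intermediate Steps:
$G = 15938$ ($G = 4 + \left(15793 - -141\right) = 4 + \left(15793 + 141\right) = 4 + 15934 = 15938$)
$35557 - G = 35557 - 15938 = 19619$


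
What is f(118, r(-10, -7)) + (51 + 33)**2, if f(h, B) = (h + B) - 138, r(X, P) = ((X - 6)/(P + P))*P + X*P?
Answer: 7098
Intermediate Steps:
r(X, P) = -3 + X/2 + P*X (r(X, P) = ((-6 + X)/((2*P)))*P + P*X = ((-6 + X)*(1/(2*P)))*P + P*X = ((-6 + X)/(2*P))*P + P*X = (-3 + X/2) + P*X = -3 + X/2 + P*X)
f(h, B) = -138 + B + h (f(h, B) = (B + h) - 138 = -138 + B + h)
f(118, r(-10, -7)) + (51 + 33)**2 = (-138 + (-3 + (1/2)*(-10) - 7*(-10)) + 118) + (51 + 33)**2 = (-138 + (-3 - 5 + 70) + 118) + 84**2 = (-138 + 62 + 118) + 7056 = 42 + 7056 = 7098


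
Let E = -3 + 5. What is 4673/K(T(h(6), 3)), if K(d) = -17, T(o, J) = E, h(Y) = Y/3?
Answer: -4673/17 ≈ -274.88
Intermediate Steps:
h(Y) = Y/3 (h(Y) = Y*(⅓) = Y/3)
E = 2
T(o, J) = 2
4673/K(T(h(6), 3)) = 4673/(-17) = 4673*(-1/17) = -4673/17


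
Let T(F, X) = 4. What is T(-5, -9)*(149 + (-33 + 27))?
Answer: 572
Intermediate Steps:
T(-5, -9)*(149 + (-33 + 27)) = 4*(149 + (-33 + 27)) = 4*(149 - 6) = 4*143 = 572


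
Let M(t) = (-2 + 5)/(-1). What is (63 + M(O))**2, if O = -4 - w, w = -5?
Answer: 3600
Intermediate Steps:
O = 1 (O = -4 - 1*(-5) = -4 + 5 = 1)
M(t) = -3 (M(t) = 3*(-1) = -3)
(63 + M(O))**2 = (63 - 3)**2 = 60**2 = 3600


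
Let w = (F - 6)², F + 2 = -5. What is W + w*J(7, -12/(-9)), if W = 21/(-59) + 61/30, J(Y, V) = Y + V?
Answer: 2495719/1770 ≈ 1410.0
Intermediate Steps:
F = -7 (F = -2 - 5 = -7)
J(Y, V) = V + Y
W = 2969/1770 (W = 21*(-1/59) + 61*(1/30) = -21/59 + 61/30 = 2969/1770 ≈ 1.6774)
w = 169 (w = (-7 - 6)² = (-13)² = 169)
W + w*J(7, -12/(-9)) = 2969/1770 + 169*(-12/(-9) + 7) = 2969/1770 + 169*(-12*(-⅑) + 7) = 2969/1770 + 169*(4/3 + 7) = 2969/1770 + 169*(25/3) = 2969/1770 + 4225/3 = 2495719/1770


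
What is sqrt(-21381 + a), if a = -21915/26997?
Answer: 6*I*sqrt(48098386141)/8999 ≈ 146.23*I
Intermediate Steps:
a = -7305/8999 (a = -21915*1/26997 = -7305/8999 ≈ -0.81176)
sqrt(-21381 + a) = sqrt(-21381 - 7305/8999) = sqrt(-192414924/8999) = 6*I*sqrt(48098386141)/8999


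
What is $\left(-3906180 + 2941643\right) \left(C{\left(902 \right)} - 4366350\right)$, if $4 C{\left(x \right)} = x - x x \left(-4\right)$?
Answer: $\frac{6853074931017}{2} \approx 3.4265 \cdot 10^{12}$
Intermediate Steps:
$C{\left(x \right)} = x^{2} + \frac{x}{4}$ ($C{\left(x \right)} = \frac{x - x x \left(-4\right)}{4} = \frac{x - x^{2} \left(-4\right)}{4} = \frac{x - - 4 x^{2}}{4} = \frac{x + 4 x^{2}}{4} = x^{2} + \frac{x}{4}$)
$\left(-3906180 + 2941643\right) \left(C{\left(902 \right)} - 4366350\right) = \left(-3906180 + 2941643\right) \left(902 \left(\frac{1}{4} + 902\right) - 4366350\right) = - 964537 \left(902 \cdot \frac{3609}{4} - 4366350\right) = - 964537 \left(\frac{1627659}{2} - 4366350\right) = \left(-964537\right) \left(- \frac{7105041}{2}\right) = \frac{6853074931017}{2}$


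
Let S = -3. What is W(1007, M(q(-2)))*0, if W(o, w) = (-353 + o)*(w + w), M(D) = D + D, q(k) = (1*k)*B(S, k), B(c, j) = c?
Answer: 0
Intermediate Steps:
q(k) = -3*k (q(k) = (1*k)*(-3) = k*(-3) = -3*k)
M(D) = 2*D
W(o, w) = 2*w*(-353 + o) (W(o, w) = (-353 + o)*(2*w) = 2*w*(-353 + o))
W(1007, M(q(-2)))*0 = (2*(2*(-3*(-2)))*(-353 + 1007))*0 = (2*(2*6)*654)*0 = (2*12*654)*0 = 15696*0 = 0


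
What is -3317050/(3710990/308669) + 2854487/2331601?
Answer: -14042628845509496/50897341147 ≈ -2.7590e+5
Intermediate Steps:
-3317050/(3710990/308669) + 2854487/2331601 = -3317050/(3710990*(1/308669)) + 2854487*(1/2331601) = -3317050/3710990/308669 + 167911/137153 = -3317050*308669/3710990 + 167911/137153 = -102387050645/371099 + 167911/137153 = -14042628845509496/50897341147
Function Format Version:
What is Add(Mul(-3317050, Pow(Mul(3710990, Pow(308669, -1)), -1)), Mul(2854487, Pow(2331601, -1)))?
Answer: Rational(-14042628845509496, 50897341147) ≈ -2.7590e+5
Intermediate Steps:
Add(Mul(-3317050, Pow(Mul(3710990, Pow(308669, -1)), -1)), Mul(2854487, Pow(2331601, -1))) = Add(Mul(-3317050, Pow(Mul(3710990, Rational(1, 308669)), -1)), Mul(2854487, Rational(1, 2331601))) = Add(Mul(-3317050, Pow(Rational(3710990, 308669), -1)), Rational(167911, 137153)) = Add(Mul(-3317050, Rational(308669, 3710990)), Rational(167911, 137153)) = Add(Rational(-102387050645, 371099), Rational(167911, 137153)) = Rational(-14042628845509496, 50897341147)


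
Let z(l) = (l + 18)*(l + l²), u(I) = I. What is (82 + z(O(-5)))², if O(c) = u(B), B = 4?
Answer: 272484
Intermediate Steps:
O(c) = 4
z(l) = (18 + l)*(l + l²)
(82 + z(O(-5)))² = (82 + 4*(18 + 4² + 19*4))² = (82 + 4*(18 + 16 + 76))² = (82 + 4*110)² = (82 + 440)² = 522² = 272484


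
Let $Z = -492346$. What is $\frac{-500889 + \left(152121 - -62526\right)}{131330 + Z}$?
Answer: $\frac{143121}{180508} \approx 0.79288$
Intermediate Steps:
$\frac{-500889 + \left(152121 - -62526\right)}{131330 + Z} = \frac{-500889 + \left(152121 - -62526\right)}{131330 - 492346} = \frac{-500889 + \left(152121 + 62526\right)}{-361016} = \left(-500889 + 214647\right) \left(- \frac{1}{361016}\right) = \left(-286242\right) \left(- \frac{1}{361016}\right) = \frac{143121}{180508}$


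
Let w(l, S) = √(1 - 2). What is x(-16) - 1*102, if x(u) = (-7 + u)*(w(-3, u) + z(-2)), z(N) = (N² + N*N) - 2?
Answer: -240 - 23*I ≈ -240.0 - 23.0*I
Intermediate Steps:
z(N) = -2 + 2*N² (z(N) = (N² + N²) - 2 = 2*N² - 2 = -2 + 2*N²)
w(l, S) = I (w(l, S) = √(-1) = I)
x(u) = (-7 + u)*(6 + I) (x(u) = (-7 + u)*(I + (-2 + 2*(-2)²)) = (-7 + u)*(I + (-2 + 2*4)) = (-7 + u)*(I + (-2 + 8)) = (-7 + u)*(I + 6) = (-7 + u)*(6 + I))
x(-16) - 1*102 = (-42 - 7*I - 16*(6 + I)) - 1*102 = (-42 - 7*I + (-96 - 16*I)) - 102 = (-138 - 23*I) - 102 = -240 - 23*I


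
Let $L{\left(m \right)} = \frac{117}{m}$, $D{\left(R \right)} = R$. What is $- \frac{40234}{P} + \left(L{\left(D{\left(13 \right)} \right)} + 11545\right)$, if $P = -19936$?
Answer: $\frac{115190389}{9968} \approx 11556.0$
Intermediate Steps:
$- \frac{40234}{P} + \left(L{\left(D{\left(13 \right)} \right)} + 11545\right) = - \frac{40234}{-19936} + \left(\frac{117}{13} + 11545\right) = \left(-40234\right) \left(- \frac{1}{19936}\right) + \left(117 \cdot \frac{1}{13} + 11545\right) = \frac{20117}{9968} + \left(9 + 11545\right) = \frac{20117}{9968} + 11554 = \frac{115190389}{9968}$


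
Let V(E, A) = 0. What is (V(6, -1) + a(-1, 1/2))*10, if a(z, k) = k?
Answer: 5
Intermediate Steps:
(V(6, -1) + a(-1, 1/2))*10 = (0 + 1/2)*10 = (0 + 1*(½))*10 = (0 + ½)*10 = (½)*10 = 5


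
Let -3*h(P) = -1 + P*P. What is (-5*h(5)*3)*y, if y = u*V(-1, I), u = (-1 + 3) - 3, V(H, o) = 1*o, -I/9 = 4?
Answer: 4320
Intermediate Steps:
I = -36 (I = -9*4 = -36)
V(H, o) = o
u = -1 (u = 2 - 3 = -1)
h(P) = 1/3 - P**2/3 (h(P) = -(-1 + P*P)/3 = -(-1 + P**2)/3 = 1/3 - P**2/3)
y = 36 (y = -1*(-36) = 36)
(-5*h(5)*3)*y = (-5*(1/3 - 1/3*5**2)*3)*36 = (-5*(1/3 - 1/3*25)*3)*36 = (-5*(1/3 - 25/3)*3)*36 = (-5*(-8)*3)*36 = (40*3)*36 = 120*36 = 4320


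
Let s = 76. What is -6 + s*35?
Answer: 2654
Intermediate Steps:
-6 + s*35 = -6 + 76*35 = -6 + 2660 = 2654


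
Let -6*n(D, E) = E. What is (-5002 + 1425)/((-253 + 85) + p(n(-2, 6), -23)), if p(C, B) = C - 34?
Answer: 511/29 ≈ 17.621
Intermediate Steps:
n(D, E) = -E/6
p(C, B) = -34 + C
(-5002 + 1425)/((-253 + 85) + p(n(-2, 6), -23)) = (-5002 + 1425)/((-253 + 85) + (-34 - ⅙*6)) = -3577/(-168 + (-34 - 1)) = -3577/(-168 - 35) = -3577/(-203) = -3577*(-1/203) = 511/29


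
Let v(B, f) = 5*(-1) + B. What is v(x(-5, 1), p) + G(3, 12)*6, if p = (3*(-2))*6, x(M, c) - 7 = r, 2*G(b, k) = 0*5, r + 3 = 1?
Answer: 0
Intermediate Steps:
r = -2 (r = -3 + 1 = -2)
G(b, k) = 0 (G(b, k) = (0*5)/2 = (½)*0 = 0)
x(M, c) = 5 (x(M, c) = 7 - 2 = 5)
p = -36 (p = -6*6 = -36)
v(B, f) = -5 + B
v(x(-5, 1), p) + G(3, 12)*6 = (-5 + 5) + 0*6 = 0 + 0 = 0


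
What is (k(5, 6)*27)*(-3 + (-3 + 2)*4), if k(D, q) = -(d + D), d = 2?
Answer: 1323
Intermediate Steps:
k(D, q) = -2 - D (k(D, q) = -(2 + D) = -2 - D)
(k(5, 6)*27)*(-3 + (-3 + 2)*4) = ((-2 - 1*5)*27)*(-3 + (-3 + 2)*4) = ((-2 - 5)*27)*(-3 - 1*4) = (-7*27)*(-3 - 4) = -189*(-7) = 1323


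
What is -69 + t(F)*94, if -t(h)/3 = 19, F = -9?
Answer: -5427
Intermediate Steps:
t(h) = -57 (t(h) = -3*19 = -57)
-69 + t(F)*94 = -69 - 57*94 = -69 - 5358 = -5427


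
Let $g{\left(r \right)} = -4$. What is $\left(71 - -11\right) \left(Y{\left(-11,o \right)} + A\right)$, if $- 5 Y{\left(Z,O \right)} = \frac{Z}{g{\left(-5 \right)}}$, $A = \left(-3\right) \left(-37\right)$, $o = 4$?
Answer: $\frac{90569}{10} \approx 9056.9$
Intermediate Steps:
$A = 111$
$Y{\left(Z,O \right)} = \frac{Z}{20}$ ($Y{\left(Z,O \right)} = - \frac{Z \frac{1}{-4}}{5} = - \frac{Z \left(- \frac{1}{4}\right)}{5} = - \frac{\left(- \frac{1}{4}\right) Z}{5} = \frac{Z}{20}$)
$\left(71 - -11\right) \left(Y{\left(-11,o \right)} + A\right) = \left(71 - -11\right) \left(\frac{1}{20} \left(-11\right) + 111\right) = \left(71 + 11\right) \left(- \frac{11}{20} + 111\right) = 82 \cdot \frac{2209}{20} = \frac{90569}{10}$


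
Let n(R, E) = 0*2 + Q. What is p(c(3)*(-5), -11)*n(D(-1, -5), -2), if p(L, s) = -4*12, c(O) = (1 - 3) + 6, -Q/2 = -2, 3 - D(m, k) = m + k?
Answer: -192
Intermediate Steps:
D(m, k) = 3 - k - m (D(m, k) = 3 - (m + k) = 3 - (k + m) = 3 + (-k - m) = 3 - k - m)
Q = 4 (Q = -2*(-2) = 4)
c(O) = 4 (c(O) = -2 + 6 = 4)
n(R, E) = 4 (n(R, E) = 0*2 + 4 = 0 + 4 = 4)
p(L, s) = -48
p(c(3)*(-5), -11)*n(D(-1, -5), -2) = -48*4 = -192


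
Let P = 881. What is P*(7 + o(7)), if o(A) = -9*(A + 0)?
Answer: -49336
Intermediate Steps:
o(A) = -9*A
P*(7 + o(7)) = 881*(7 - 9*7) = 881*(7 - 63) = 881*(-56) = -49336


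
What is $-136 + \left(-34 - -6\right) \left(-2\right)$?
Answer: $-80$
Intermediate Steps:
$-136 + \left(-34 - -6\right) \left(-2\right) = -136 + \left(-34 + 6\right) \left(-2\right) = -136 - -56 = -136 + 56 = -80$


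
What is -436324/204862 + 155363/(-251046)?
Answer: -10097526415/3673556118 ≈ -2.7487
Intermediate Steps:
-436324/204862 + 155363/(-251046) = -436324*1/204862 + 155363*(-1/251046) = -31166/14633 - 155363/251046 = -10097526415/3673556118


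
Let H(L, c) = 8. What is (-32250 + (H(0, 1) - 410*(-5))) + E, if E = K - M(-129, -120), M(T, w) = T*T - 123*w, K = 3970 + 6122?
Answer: -51501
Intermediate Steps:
K = 10092
M(T, w) = T² - 123*w
E = -21309 (E = 10092 - ((-129)² - 123*(-120)) = 10092 - (16641 + 14760) = 10092 - 1*31401 = 10092 - 31401 = -21309)
(-32250 + (H(0, 1) - 410*(-5))) + E = (-32250 + (8 - 410*(-5))) - 21309 = (-32250 + (8 - 82*(-25))) - 21309 = (-32250 + (8 + 2050)) - 21309 = (-32250 + 2058) - 21309 = -30192 - 21309 = -51501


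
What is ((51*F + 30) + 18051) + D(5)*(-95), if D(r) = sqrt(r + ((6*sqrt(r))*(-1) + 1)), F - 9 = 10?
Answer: 19050 - 95*sqrt(6 - 6*sqrt(5)) ≈ 19050.0 - 258.71*I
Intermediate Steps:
F = 19 (F = 9 + 10 = 19)
D(r) = sqrt(1 + r - 6*sqrt(r)) (D(r) = sqrt(r + (-6*sqrt(r) + 1)) = sqrt(r + (1 - 6*sqrt(r))) = sqrt(1 + r - 6*sqrt(r)))
((51*F + 30) + 18051) + D(5)*(-95) = ((51*19 + 30) + 18051) + sqrt(1 + 5 - 6*sqrt(5))*(-95) = ((969 + 30) + 18051) + sqrt(6 - 6*sqrt(5))*(-95) = (999 + 18051) - 95*sqrt(6 - 6*sqrt(5)) = 19050 - 95*sqrt(6 - 6*sqrt(5))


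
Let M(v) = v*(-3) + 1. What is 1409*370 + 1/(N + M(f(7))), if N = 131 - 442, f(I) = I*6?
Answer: 227299879/436 ≈ 5.2133e+5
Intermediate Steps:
f(I) = 6*I
N = -311
M(v) = 1 - 3*v (M(v) = -3*v + 1 = 1 - 3*v)
1409*370 + 1/(N + M(f(7))) = 1409*370 + 1/(-311 + (1 - 18*7)) = 521330 + 1/(-311 + (1 - 3*42)) = 521330 + 1/(-311 + (1 - 126)) = 521330 + 1/(-311 - 125) = 521330 + 1/(-436) = 521330 - 1/436 = 227299879/436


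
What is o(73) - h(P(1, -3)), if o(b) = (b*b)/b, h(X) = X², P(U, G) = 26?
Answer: -603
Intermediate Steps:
o(b) = b (o(b) = b²/b = b)
o(73) - h(P(1, -3)) = 73 - 1*26² = 73 - 1*676 = 73 - 676 = -603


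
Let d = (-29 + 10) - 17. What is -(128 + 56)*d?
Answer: 6624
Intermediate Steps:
d = -36 (d = -19 - 17 = -36)
-(128 + 56)*d = -(128 + 56)*(-36) = -184*(-36) = -1*(-6624) = 6624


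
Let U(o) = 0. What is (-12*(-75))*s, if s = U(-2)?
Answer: 0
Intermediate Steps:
s = 0
(-12*(-75))*s = -12*(-75)*0 = 900*0 = 0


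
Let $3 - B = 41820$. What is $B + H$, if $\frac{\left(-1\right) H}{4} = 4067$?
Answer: $-58085$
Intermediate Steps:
$H = -16268$ ($H = \left(-4\right) 4067 = -16268$)
$B = -41817$ ($B = 3 - 41820 = -41817$)
$B + H = -41817 - 16268 = -58085$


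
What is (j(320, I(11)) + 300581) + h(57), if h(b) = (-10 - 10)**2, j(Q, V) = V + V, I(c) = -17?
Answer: 300947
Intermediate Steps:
j(Q, V) = 2*V
h(b) = 400 (h(b) = (-20)**2 = 400)
(j(320, I(11)) + 300581) + h(57) = (2*(-17) + 300581) + 400 = (-34 + 300581) + 400 = 300547 + 400 = 300947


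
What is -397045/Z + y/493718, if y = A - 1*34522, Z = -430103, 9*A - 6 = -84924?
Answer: 265683123557/318524389431 ≈ 0.83411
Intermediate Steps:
A = -28306/3 (A = ⅔ + (⅑)*(-84924) = ⅔ - 9436 = -28306/3 ≈ -9435.3)
y = -131872/3 (y = -28306/3 - 1*34522 = -28306/3 - 34522 = -131872/3 ≈ -43957.)
-397045/Z + y/493718 = -397045/(-430103) - 131872/3/493718 = -397045*(-1/430103) - 131872/3*1/493718 = 397045/430103 - 65936/740577 = 265683123557/318524389431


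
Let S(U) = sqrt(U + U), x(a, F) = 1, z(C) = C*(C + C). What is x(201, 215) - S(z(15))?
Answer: -29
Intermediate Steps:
z(C) = 2*C**2 (z(C) = C*(2*C) = 2*C**2)
S(U) = sqrt(2)*sqrt(U) (S(U) = sqrt(2*U) = sqrt(2)*sqrt(U))
x(201, 215) - S(z(15)) = 1 - sqrt(2)*sqrt(2*15**2) = 1 - sqrt(2)*sqrt(2*225) = 1 - sqrt(2)*sqrt(450) = 1 - sqrt(2)*15*sqrt(2) = 1 - 1*30 = 1 - 30 = -29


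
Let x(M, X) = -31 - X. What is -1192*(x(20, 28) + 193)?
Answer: -159728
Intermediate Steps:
-1192*(x(20, 28) + 193) = -1192*((-31 - 1*28) + 193) = -1192*((-31 - 28) + 193) = -1192*(-59 + 193) = -1192*134 = -159728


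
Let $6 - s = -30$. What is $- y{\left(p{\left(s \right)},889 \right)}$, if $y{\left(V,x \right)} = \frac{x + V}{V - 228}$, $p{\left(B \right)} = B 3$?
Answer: $\frac{997}{120} \approx 8.3083$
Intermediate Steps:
$s = 36$ ($s = 6 - -30 = 6 + 30 = 36$)
$p{\left(B \right)} = 3 B$
$y{\left(V,x \right)} = \frac{V + x}{-228 + V}$
$- y{\left(p{\left(s \right)},889 \right)} = - \frac{3 \cdot 36 + 889}{-228 + 3 \cdot 36} = - \frac{108 + 889}{-228 + 108} = - \frac{997}{-120} = - \frac{\left(-1\right) 997}{120} = \left(-1\right) \left(- \frac{997}{120}\right) = \frac{997}{120}$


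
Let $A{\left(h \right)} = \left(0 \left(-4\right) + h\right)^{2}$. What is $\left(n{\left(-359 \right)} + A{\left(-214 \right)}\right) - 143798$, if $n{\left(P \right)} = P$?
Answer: $-98361$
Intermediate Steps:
$A{\left(h \right)} = h^{2}$ ($A{\left(h \right)} = \left(0 + h\right)^{2} = h^{2}$)
$\left(n{\left(-359 \right)} + A{\left(-214 \right)}\right) - 143798 = \left(-359 + \left(-214\right)^{2}\right) - 143798 = \left(-359 + 45796\right) - 143798 = 45437 - 143798 = -98361$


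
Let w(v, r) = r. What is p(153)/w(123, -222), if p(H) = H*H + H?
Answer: -3927/37 ≈ -106.14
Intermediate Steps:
p(H) = H + H**2 (p(H) = H**2 + H = H + H**2)
p(153)/w(123, -222) = (153*(1 + 153))/(-222) = (153*154)*(-1/222) = 23562*(-1/222) = -3927/37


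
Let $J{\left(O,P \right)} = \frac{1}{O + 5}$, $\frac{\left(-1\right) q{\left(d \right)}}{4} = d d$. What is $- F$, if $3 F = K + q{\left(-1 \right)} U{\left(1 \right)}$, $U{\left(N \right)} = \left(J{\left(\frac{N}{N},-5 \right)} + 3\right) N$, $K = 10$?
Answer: $\frac{8}{9} \approx 0.88889$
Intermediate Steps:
$q{\left(d \right)} = - 4 d^{2}$ ($q{\left(d \right)} = - 4 d d = - 4 d^{2}$)
$J{\left(O,P \right)} = \frac{1}{5 + O}$
$U{\left(N \right)} = \frac{19 N}{6}$ ($U{\left(N \right)} = \left(\frac{1}{5 + \frac{N}{N}} + 3\right) N = \left(\frac{1}{5 + 1} + 3\right) N = \left(\frac{1}{6} + 3\right) N = \frac{19 N}{6}$)
$F = - \frac{8}{9}$ ($F = \frac{10 + - 4 \left(-1\right)^{2} \cdot \frac{19}{6} \cdot 1}{3} = \frac{10 + \left(-4\right) 1 \cdot \frac{19}{6}}{3} = \frac{10 - \frac{38}{3}}{3} = \frac{1}{3} \left(- \frac{8}{3}\right) = - \frac{8}{9} \approx -0.88889$)
$- F = \left(-1\right) \left(- \frac{8}{9}\right) = \frac{8}{9}$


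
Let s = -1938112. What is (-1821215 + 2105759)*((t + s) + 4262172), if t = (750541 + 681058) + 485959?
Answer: 1206926952192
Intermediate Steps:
t = 1917558 (t = 1431599 + 485959 = 1917558)
(-1821215 + 2105759)*((t + s) + 4262172) = (-1821215 + 2105759)*((1917558 - 1938112) + 4262172) = 284544*(-20554 + 4262172) = 284544*4241618 = 1206926952192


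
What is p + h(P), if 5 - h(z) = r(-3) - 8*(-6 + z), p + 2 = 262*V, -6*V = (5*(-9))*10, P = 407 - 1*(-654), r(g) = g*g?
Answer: 28084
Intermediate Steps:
r(g) = g**2
P = 1061 (P = 407 + 654 = 1061)
V = 75 (V = -5*(-9)*10/6 = -(-15)*10/2 = -1/6*(-450) = 75)
p = 19648 (p = -2 + 262*75 = -2 + 19650 = 19648)
h(z) = -52 + 8*z (h(z) = 5 - ((-3)**2 - 8*(-6 + z)) = 5 - (9 + (48 - 8*z)) = 5 - (57 - 8*z) = 5 + (-57 + 8*z) = -52 + 8*z)
p + h(P) = 19648 + (-52 + 8*1061) = 19648 + (-52 + 8488) = 19648 + 8436 = 28084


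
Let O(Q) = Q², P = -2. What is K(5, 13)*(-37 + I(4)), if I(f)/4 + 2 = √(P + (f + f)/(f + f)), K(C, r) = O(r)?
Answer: -7605 + 676*I ≈ -7605.0 + 676.0*I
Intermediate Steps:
K(C, r) = r²
I(f) = -8 + 4*I (I(f) = -8 + 4*√(-2 + (f + f)/(f + f)) = -8 + 4*√(-2 + (2*f)/((2*f))) = -8 + 4*√(-2 + (2*f)*(1/(2*f))) = -8 + 4*√(-2 + 1) = -8 + 4*√(-1) = -8 + 4*I)
K(5, 13)*(-37 + I(4)) = 13²*(-37 + (-8 + 4*I)) = 169*(-45 + 4*I) = -7605 + 676*I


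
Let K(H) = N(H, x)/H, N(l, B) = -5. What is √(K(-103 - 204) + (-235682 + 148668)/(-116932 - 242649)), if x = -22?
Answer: √3147390673984501/110391367 ≈ 0.50821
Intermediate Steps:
K(H) = -5/H
√(K(-103 - 204) + (-235682 + 148668)/(-116932 - 242649)) = √(-5/(-103 - 204) + (-235682 + 148668)/(-116932 - 242649)) = √(-5/(-307) - 87014/(-359581)) = √(-5*(-1/307) - 87014*(-1/359581)) = √(5/307 + 87014/359581) = √(28511203/110391367) = √3147390673984501/110391367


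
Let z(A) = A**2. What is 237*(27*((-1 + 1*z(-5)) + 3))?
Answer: 172773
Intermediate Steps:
237*(27*((-1 + 1*z(-5)) + 3)) = 237*(27*((-1 + 1*(-5)**2) + 3)) = 237*(27*((-1 + 1*25) + 3)) = 237*(27*((-1 + 25) + 3)) = 237*(27*(24 + 3)) = 237*(27*27) = 237*729 = 172773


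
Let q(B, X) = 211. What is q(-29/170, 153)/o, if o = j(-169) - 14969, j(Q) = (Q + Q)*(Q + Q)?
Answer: 211/99275 ≈ 0.0021254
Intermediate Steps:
j(Q) = 4*Q² (j(Q) = (2*Q)*(2*Q) = 4*Q²)
o = 99275 (o = 4*(-169)² - 14969 = 4*28561 - 14969 = 114244 - 14969 = 99275)
q(-29/170, 153)/o = 211/99275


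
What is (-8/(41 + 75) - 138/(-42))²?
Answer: 426409/41209 ≈ 10.347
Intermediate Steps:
(-8/(41 + 75) - 138/(-42))² = (-8/116 - 138*(-1/42))² = (-8*1/116 + 23/7)² = (-2/29 + 23/7)² = (653/203)² = 426409/41209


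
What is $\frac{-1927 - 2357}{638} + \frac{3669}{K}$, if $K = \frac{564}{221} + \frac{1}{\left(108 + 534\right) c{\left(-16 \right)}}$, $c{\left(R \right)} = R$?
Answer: $\frac{2644555049478}{1848026653} \approx 1431.0$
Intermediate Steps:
$K = \frac{5793187}{2270112}$ ($K = \frac{564}{221} + \frac{1}{\left(108 + 534\right) \left(-16\right)} = 564 \cdot \frac{1}{221} + \frac{1}{642} \left(- \frac{1}{16}\right) = \frac{564}{221} + \frac{1}{642} \left(- \frac{1}{16}\right) = \frac{564}{221} - \frac{1}{10272} = \frac{5793187}{2270112} \approx 2.5519$)
$\frac{-1927 - 2357}{638} + \frac{3669}{K} = \frac{-1927 - 2357}{638} + \frac{3669}{\frac{5793187}{2270112}} = \left(-1927 - 2357\right) \frac{1}{638} + 3669 \cdot \frac{2270112}{5793187} = \left(-4284\right) \frac{1}{638} + \frac{8329040928}{5793187} = - \frac{2142}{319} + \frac{8329040928}{5793187} = \frac{2644555049478}{1848026653}$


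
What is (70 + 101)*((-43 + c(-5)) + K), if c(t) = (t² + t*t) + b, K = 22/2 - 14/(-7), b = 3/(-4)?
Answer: 13167/4 ≈ 3291.8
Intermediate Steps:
b = -¾ (b = 3*(-¼) = -¾ ≈ -0.75000)
K = 13 (K = 22*(½) - 14*(-⅐) = 11 + 2 = 13)
c(t) = -¾ + 2*t² (c(t) = (t² + t*t) - ¾ = (t² + t²) - ¾ = 2*t² - ¾ = -¾ + 2*t²)
(70 + 101)*((-43 + c(-5)) + K) = (70 + 101)*((-43 + (-¾ + 2*(-5)²)) + 13) = 171*((-43 + (-¾ + 2*25)) + 13) = 171*((-43 + (-¾ + 50)) + 13) = 171*((-43 + 197/4) + 13) = 171*(25/4 + 13) = 171*(77/4) = 13167/4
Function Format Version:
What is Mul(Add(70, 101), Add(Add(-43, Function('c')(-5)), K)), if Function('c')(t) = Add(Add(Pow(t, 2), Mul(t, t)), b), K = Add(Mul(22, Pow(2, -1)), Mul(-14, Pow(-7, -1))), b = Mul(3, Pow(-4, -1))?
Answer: Rational(13167, 4) ≈ 3291.8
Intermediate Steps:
b = Rational(-3, 4) (b = Mul(3, Rational(-1, 4)) = Rational(-3, 4) ≈ -0.75000)
K = 13 (K = Add(Mul(22, Rational(1, 2)), Mul(-14, Rational(-1, 7))) = Add(11, 2) = 13)
Function('c')(t) = Add(Rational(-3, 4), Mul(2, Pow(t, 2))) (Function('c')(t) = Add(Add(Pow(t, 2), Mul(t, t)), Rational(-3, 4)) = Add(Add(Pow(t, 2), Pow(t, 2)), Rational(-3, 4)) = Add(Mul(2, Pow(t, 2)), Rational(-3, 4)) = Add(Rational(-3, 4), Mul(2, Pow(t, 2))))
Mul(Add(70, 101), Add(Add(-43, Function('c')(-5)), K)) = Mul(Add(70, 101), Add(Add(-43, Add(Rational(-3, 4), Mul(2, Pow(-5, 2)))), 13)) = Mul(171, Add(Add(-43, Add(Rational(-3, 4), Mul(2, 25))), 13)) = Mul(171, Add(Add(-43, Add(Rational(-3, 4), 50)), 13)) = Mul(171, Add(Add(-43, Rational(197, 4)), 13)) = Mul(171, Add(Rational(25, 4), 13)) = Mul(171, Rational(77, 4)) = Rational(13167, 4)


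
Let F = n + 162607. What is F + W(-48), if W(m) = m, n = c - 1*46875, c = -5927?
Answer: 109757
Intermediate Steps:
n = -52802 (n = -5927 - 1*46875 = -5927 - 46875 = -52802)
F = 109805 (F = -52802 + 162607 = 109805)
F + W(-48) = 109805 - 48 = 109757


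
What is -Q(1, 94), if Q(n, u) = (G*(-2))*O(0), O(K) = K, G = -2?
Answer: 0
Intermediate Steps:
Q(n, u) = 0 (Q(n, u) = -2*(-2)*0 = 4*0 = 0)
-Q(1, 94) = -1*0 = 0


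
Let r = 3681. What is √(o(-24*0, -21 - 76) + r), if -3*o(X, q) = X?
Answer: 3*√409 ≈ 60.671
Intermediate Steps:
o(X, q) = -X/3
√(o(-24*0, -21 - 76) + r) = √(-(-8)*0 + 3681) = √(-⅓*0 + 3681) = √(0 + 3681) = √3681 = 3*√409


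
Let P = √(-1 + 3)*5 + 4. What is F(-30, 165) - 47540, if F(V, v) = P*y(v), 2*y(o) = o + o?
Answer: -46880 + 825*√2 ≈ -45713.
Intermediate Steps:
y(o) = o (y(o) = (o + o)/2 = (2*o)/2 = o)
P = 4 + 5*√2 (P = √2*5 + 4 = 5*√2 + 4 = 4 + 5*√2 ≈ 11.071)
F(V, v) = v*(4 + 5*√2) (F(V, v) = (4 + 5*√2)*v = v*(4 + 5*√2))
F(-30, 165) - 47540 = 165*(4 + 5*√2) - 47540 = (660 + 825*√2) - 47540 = -46880 + 825*√2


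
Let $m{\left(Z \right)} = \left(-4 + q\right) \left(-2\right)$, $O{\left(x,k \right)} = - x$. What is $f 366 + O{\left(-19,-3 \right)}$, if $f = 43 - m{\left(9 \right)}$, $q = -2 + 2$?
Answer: $12829$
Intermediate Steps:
$q = 0$
$m{\left(Z \right)} = 8$ ($m{\left(Z \right)} = \left(-4 + 0\right) \left(-2\right) = \left(-4\right) \left(-2\right) = 8$)
$f = 35$ ($f = 43 - 8 = 35$)
$f 366 + O{\left(-19,-3 \right)} = 35 \cdot 366 - -19 = 12810 + 19 = 12829$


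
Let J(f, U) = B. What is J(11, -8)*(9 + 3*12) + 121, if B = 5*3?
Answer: 796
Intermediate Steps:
B = 15
J(f, U) = 15
J(11, -8)*(9 + 3*12) + 121 = 15*(9 + 3*12) + 121 = 15*(9 + 36) + 121 = 15*45 + 121 = 675 + 121 = 796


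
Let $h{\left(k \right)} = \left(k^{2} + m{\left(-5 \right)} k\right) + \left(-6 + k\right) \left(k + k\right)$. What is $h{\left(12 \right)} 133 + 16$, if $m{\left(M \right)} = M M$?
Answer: $78220$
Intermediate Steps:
$m{\left(M \right)} = M^{2}$
$h{\left(k \right)} = k^{2} + 25 k + 2 k \left(-6 + k\right)$ ($h{\left(k \right)} = \left(k^{2} + \left(-5\right)^{2} k\right) + \left(-6 + k\right) \left(k + k\right) = \left(k^{2} + 25 k\right) + \left(-6 + k\right) 2 k = \left(k^{2} + 25 k\right) + 2 k \left(-6 + k\right) = k^{2} + 25 k + 2 k \left(-6 + k\right)$)
$h{\left(12 \right)} 133 + 16 = 12 \left(13 + 3 \cdot 12\right) 133 + 16 = 12 \left(13 + 36\right) 133 + 16 = 12 \cdot 49 \cdot 133 + 16 = 588 \cdot 133 + 16 = 78204 + 16 = 78220$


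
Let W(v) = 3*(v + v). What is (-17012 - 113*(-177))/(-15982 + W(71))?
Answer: -2989/15556 ≈ -0.19214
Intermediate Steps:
W(v) = 6*v (W(v) = 3*(2*v) = 6*v)
(-17012 - 113*(-177))/(-15982 + W(71)) = (-17012 - 113*(-177))/(-15982 + 6*71) = (-17012 + 20001)/(-15982 + 426) = 2989/(-15556) = 2989*(-1/15556) = -2989/15556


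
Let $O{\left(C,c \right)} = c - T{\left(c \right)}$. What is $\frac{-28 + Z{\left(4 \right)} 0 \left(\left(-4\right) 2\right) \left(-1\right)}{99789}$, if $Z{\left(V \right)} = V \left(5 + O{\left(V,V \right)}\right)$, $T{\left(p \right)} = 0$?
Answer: $- \frac{28}{99789} \approx -0.00028059$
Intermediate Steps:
$O{\left(C,c \right)} = c$ ($O{\left(C,c \right)} = c - 0 = c + 0 = c$)
$Z{\left(V \right)} = V \left(5 + V\right)$
$\frac{-28 + Z{\left(4 \right)} 0 \left(\left(-4\right) 2\right) \left(-1\right)}{99789} = \frac{-28 + 4 \left(5 + 4\right) 0 \left(\left(-4\right) 2\right) \left(-1\right)}{99789} = \left(-28 + 4 \cdot 9 \cdot 0 \left(-8\right) \left(-1\right)\right) \frac{1}{99789} = \left(-28 + 36 \cdot 0 \left(-1\right)\right) \frac{1}{99789} = \left(-28 + 36 \cdot 0\right) \frac{1}{99789} = \left(-28 + 0\right) \frac{1}{99789} = \left(-28\right) \frac{1}{99789} = - \frac{28}{99789}$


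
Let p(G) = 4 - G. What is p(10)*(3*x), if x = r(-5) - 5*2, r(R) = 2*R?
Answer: 360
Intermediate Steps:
x = -20 (x = 2*(-5) - 5*2 = -10 - 10 = -20)
p(10)*(3*x) = (4 - 1*10)*(3*(-20)) = (4 - 10)*(-60) = -6*(-60) = 360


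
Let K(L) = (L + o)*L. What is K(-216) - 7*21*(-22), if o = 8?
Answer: 48162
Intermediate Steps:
K(L) = L*(8 + L) (K(L) = (L + 8)*L = (8 + L)*L = L*(8 + L))
K(-216) - 7*21*(-22) = -216*(8 - 216) - 7*21*(-22) = -216*(-208) - 147*(-22) = 44928 - 1*(-3234) = 44928 + 3234 = 48162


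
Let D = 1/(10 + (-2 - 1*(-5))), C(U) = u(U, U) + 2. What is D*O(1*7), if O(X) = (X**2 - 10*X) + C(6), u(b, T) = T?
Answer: -1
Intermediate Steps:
C(U) = 2 + U (C(U) = U + 2 = 2 + U)
D = 1/13 (D = 1/(10 + (-2 + 5)) = 1/(10 + 3) = 1/13 ≈ 0.076923)
O(X) = 8 + X**2 - 10*X (O(X) = (X**2 - 10*X) + (2 + 6) = (X**2 - 10*X) + 8 = 8 + X**2 - 10*X)
D*O(1*7) = (8 + (1*7)**2 - 10*7)/13 = (8 + 7**2 - 10*7)/13 = (8 + 49 - 70)/13 = (1/13)*(-13) = -1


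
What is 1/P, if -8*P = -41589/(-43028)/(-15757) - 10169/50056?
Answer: 67875154725952/1724146105027 ≈ 39.367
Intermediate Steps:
P = 1724146105027/67875154725952 (P = -(-41589/(-43028)/(-15757) - 10169/50056)/8 = -(-41589*(-1/43028)*(-1/15757) - 10169*1/50056)/8 = -((41589/43028)*(-1/15757) - 10169/50056)/8 = -(-41589/677992196 - 10169/50056)/8 = -⅛*(-1724146105027/8484394340744) = 1724146105027/67875154725952 ≈ 0.025402)
1/P = 1/(1724146105027/67875154725952) = 67875154725952/1724146105027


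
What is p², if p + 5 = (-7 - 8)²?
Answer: 48400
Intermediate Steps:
p = 220 (p = -5 + (-7 - 8)² = -5 + (-15)² = -5 + 225 = 220)
p² = 220² = 48400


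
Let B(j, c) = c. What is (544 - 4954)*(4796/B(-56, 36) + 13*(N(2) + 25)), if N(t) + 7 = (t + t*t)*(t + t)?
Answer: -2995370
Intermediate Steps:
N(t) = -7 + 2*t*(t + t²) (N(t) = -7 + (t + t*t)*(t + t) = -7 + (t + t²)*(2*t) = -7 + 2*t*(t + t²))
(544 - 4954)*(4796/B(-56, 36) + 13*(N(2) + 25)) = (544 - 4954)*(4796/36 + 13*((-7 + 2*2² + 2*2³) + 25)) = -4410*(4796*(1/36) + 13*((-7 + 2*4 + 2*8) + 25)) = -4410*(1199/9 + 13*((-7 + 8 + 16) + 25)) = -4410*(1199/9 + 13*(17 + 25)) = -4410*(1199/9 + 13*42) = -4410*(1199/9 + 546) = -4410*6113/9 = -2995370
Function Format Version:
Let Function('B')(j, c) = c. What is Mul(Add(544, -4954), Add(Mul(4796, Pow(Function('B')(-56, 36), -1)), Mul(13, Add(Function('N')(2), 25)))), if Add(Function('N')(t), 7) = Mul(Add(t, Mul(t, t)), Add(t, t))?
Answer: -2995370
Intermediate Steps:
Function('N')(t) = Add(-7, Mul(2, t, Add(t, Pow(t, 2)))) (Function('N')(t) = Add(-7, Mul(Add(t, Mul(t, t)), Add(t, t))) = Add(-7, Mul(Add(t, Pow(t, 2)), Mul(2, t))) = Add(-7, Mul(2, t, Add(t, Pow(t, 2)))))
Mul(Add(544, -4954), Add(Mul(4796, Pow(Function('B')(-56, 36), -1)), Mul(13, Add(Function('N')(2), 25)))) = Mul(Add(544, -4954), Add(Mul(4796, Pow(36, -1)), Mul(13, Add(Add(-7, Mul(2, Pow(2, 2)), Mul(2, Pow(2, 3))), 25)))) = Mul(-4410, Add(Mul(4796, Rational(1, 36)), Mul(13, Add(Add(-7, Mul(2, 4), Mul(2, 8)), 25)))) = Mul(-4410, Add(Rational(1199, 9), Mul(13, Add(Add(-7, 8, 16), 25)))) = Mul(-4410, Add(Rational(1199, 9), Mul(13, Add(17, 25)))) = Mul(-4410, Add(Rational(1199, 9), Mul(13, 42))) = Mul(-4410, Add(Rational(1199, 9), 546)) = Mul(-4410, Rational(6113, 9)) = -2995370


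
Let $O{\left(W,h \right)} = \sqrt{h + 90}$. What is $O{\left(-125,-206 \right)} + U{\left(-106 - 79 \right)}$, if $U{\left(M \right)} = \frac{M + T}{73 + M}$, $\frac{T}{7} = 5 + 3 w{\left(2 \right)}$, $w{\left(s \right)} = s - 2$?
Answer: $\frac{75}{56} + 2 i \sqrt{29} \approx 1.3393 + 10.77 i$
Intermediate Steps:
$O{\left(W,h \right)} = \sqrt{90 + h}$
$w{\left(s \right)} = -2 + s$
$T = 35$ ($T = 7 \left(5 + 3 \left(-2 + 2\right)\right) = 7 \left(5 + 3 \cdot 0\right) = 7 \left(5 + 0\right) = 7 \cdot 5 = 35$)
$U{\left(M \right)} = \frac{35 + M}{73 + M}$ ($U{\left(M \right)} = \frac{M + 35}{73 + M} = \frac{35 + M}{73 + M}$)
$O{\left(-125,-206 \right)} + U{\left(-106 - 79 \right)} = \sqrt{90 - 206} + \frac{35 - 185}{73 - 185} = \sqrt{-116} + \frac{35 - 185}{73 - 185} = 2 i \sqrt{29} + \frac{35 - 185}{73 - 185} = 2 i \sqrt{29} + \frac{1}{-112} \left(-150\right) = 2 i \sqrt{29} - - \frac{75}{56} = 2 i \sqrt{29} + \frac{75}{56} = \frac{75}{56} + 2 i \sqrt{29}$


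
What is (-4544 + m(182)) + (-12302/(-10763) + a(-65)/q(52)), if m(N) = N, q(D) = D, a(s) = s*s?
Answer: -184245641/43052 ≈ -4279.6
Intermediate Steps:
a(s) = s²
(-4544 + m(182)) + (-12302/(-10763) + a(-65)/q(52)) = (-4544 + 182) + (-12302/(-10763) + (-65)²/52) = -4362 + (-12302*(-1/10763) + 4225*(1/52)) = -4362 + (12302/10763 + 325/4) = -4362 + 3547183/43052 = -184245641/43052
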